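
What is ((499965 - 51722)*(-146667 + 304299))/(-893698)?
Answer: -35328720288/446849 ≈ -79062.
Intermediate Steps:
((499965 - 51722)*(-146667 + 304299))/(-893698) = (448243*157632)*(-1/893698) = 70657440576*(-1/893698) = -35328720288/446849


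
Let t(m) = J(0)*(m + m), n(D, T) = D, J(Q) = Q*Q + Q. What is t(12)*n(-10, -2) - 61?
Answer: -61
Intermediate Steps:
J(Q) = Q + Q**2 (J(Q) = Q**2 + Q = Q + Q**2)
t(m) = 0 (t(m) = (0*(1 + 0))*(m + m) = (0*1)*(2*m) = 0*(2*m) = 0)
t(12)*n(-10, -2) - 61 = 0*(-10) - 61 = 0 - 61 = -61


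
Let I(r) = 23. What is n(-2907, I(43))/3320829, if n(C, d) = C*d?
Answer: -7429/368981 ≈ -0.020134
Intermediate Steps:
n(-2907, I(43))/3320829 = -2907*23/3320829 = -66861*1/3320829 = -7429/368981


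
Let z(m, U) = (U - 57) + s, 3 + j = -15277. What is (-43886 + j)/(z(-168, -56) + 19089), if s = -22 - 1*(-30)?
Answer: -9861/3164 ≈ -3.1166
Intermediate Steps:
j = -15280 (j = -3 - 15277 = -15280)
s = 8 (s = -22 + 30 = 8)
z(m, U) = -49 + U (z(m, U) = (U - 57) + 8 = (-57 + U) + 8 = -49 + U)
(-43886 + j)/(z(-168, -56) + 19089) = (-43886 - 15280)/((-49 - 56) + 19089) = -59166/(-105 + 19089) = -59166/18984 = -59166*1/18984 = -9861/3164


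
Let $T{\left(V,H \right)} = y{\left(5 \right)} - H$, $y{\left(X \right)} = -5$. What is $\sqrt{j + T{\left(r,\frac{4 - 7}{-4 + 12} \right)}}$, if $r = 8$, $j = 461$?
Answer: $\frac{\sqrt{7302}}{4} \approx 21.363$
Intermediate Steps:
$T{\left(V,H \right)} = -5 - H$
$\sqrt{j + T{\left(r,\frac{4 - 7}{-4 + 12} \right)}} = \sqrt{461 - \left(5 + \frac{4 - 7}{-4 + 12}\right)} = \sqrt{461 - \left(5 - \frac{3}{8}\right)} = \sqrt{461 - \frac{37}{8}} = \sqrt{\frac{3651}{8}} = \frac{\sqrt{7302}}{4}$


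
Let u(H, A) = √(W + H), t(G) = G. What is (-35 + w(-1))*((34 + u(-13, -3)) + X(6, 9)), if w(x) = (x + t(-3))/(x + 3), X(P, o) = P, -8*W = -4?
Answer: -1480 - 185*I*√2/2 ≈ -1480.0 - 130.81*I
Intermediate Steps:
W = ½ (W = -⅛*(-4) = ½ ≈ 0.50000)
w(x) = (-3 + x)/(3 + x) (w(x) = (x - 3)/(x + 3) = (-3 + x)/(3 + x))
u(H, A) = √(½ + H)
(-35 + w(-1))*((34 + u(-13, -3)) + X(6, 9)) = (-35 + (-3 - 1)/(3 - 1))*((34 + √(2 + 4*(-13))/2) + 6) = (-35 - 4/2)*((34 + √(2 - 52)/2) + 6) = (-35 + (½)*(-4))*((34 + √(-50)/2) + 6) = (-35 - 2)*((34 + (5*I*√2)/2) + 6) = -37*((34 + 5*I*√2/2) + 6) = -37*(40 + 5*I*√2/2) = -1480 - 185*I*√2/2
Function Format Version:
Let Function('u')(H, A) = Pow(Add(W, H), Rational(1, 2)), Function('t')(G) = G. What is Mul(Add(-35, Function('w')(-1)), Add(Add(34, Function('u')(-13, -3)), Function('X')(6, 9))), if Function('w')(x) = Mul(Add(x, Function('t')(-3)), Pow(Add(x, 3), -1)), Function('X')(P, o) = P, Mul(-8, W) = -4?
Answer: Add(-1480, Mul(Rational(-185, 2), I, Pow(2, Rational(1, 2)))) ≈ Add(-1480.0, Mul(-130.81, I))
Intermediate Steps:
W = Rational(1, 2) (W = Mul(Rational(-1, 8), -4) = Rational(1, 2) ≈ 0.50000)
Function('w')(x) = Mul(Pow(Add(3, x), -1), Add(-3, x)) (Function('w')(x) = Mul(Add(x, -3), Pow(Add(x, 3), -1)) = Mul(Add(-3, x), Pow(Add(3, x), -1)) = Mul(Pow(Add(3, x), -1), Add(-3, x)))
Function('u')(H, A) = Pow(Add(Rational(1, 2), H), Rational(1, 2))
Mul(Add(-35, Function('w')(-1)), Add(Add(34, Function('u')(-13, -3)), Function('X')(6, 9))) = Mul(Add(-35, Mul(Pow(Add(3, -1), -1), Add(-3, -1))), Add(Add(34, Mul(Rational(1, 2), Pow(Add(2, Mul(4, -13)), Rational(1, 2)))), 6)) = Mul(Add(-35, Mul(Pow(2, -1), -4)), Add(Add(34, Mul(Rational(1, 2), Pow(Add(2, -52), Rational(1, 2)))), 6)) = Mul(Add(-35, Mul(Rational(1, 2), -4)), Add(Add(34, Mul(Rational(1, 2), Pow(-50, Rational(1, 2)))), 6)) = Mul(Add(-35, -2), Add(Add(34, Mul(Rational(1, 2), Mul(5, I, Pow(2, Rational(1, 2))))), 6)) = Mul(-37, Add(Add(34, Mul(Rational(5, 2), I, Pow(2, Rational(1, 2)))), 6)) = Mul(-37, Add(40, Mul(Rational(5, 2), I, Pow(2, Rational(1, 2))))) = Add(-1480, Mul(Rational(-185, 2), I, Pow(2, Rational(1, 2))))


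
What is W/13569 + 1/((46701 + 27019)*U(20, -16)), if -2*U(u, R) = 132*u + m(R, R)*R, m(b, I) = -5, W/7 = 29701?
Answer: 20844589480831/1360417084800 ≈ 15.322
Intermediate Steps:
W = 207907 (W = 7*29701 = 207907)
U(u, R) = -66*u + 5*R/2 (U(u, R) = -(132*u - 5*R)/2 = -(-5*R + 132*u)/2 = -66*u + 5*R/2)
W/13569 + 1/((46701 + 27019)*U(20, -16)) = 207907/13569 + 1/((46701 + 27019)*(-66*20 + (5/2)*(-16))) = 207907*(1/13569) + 1/(73720*(-1320 - 40)) = 207907/13569 + (1/73720)/(-1360) = 207907/13569 + (1/73720)*(-1/1360) = 207907/13569 - 1/100259200 = 20844589480831/1360417084800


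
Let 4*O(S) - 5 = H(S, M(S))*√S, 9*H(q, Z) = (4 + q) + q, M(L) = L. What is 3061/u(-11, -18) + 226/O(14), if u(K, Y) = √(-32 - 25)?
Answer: -366120/12311 + 260352*√14/12311 - 3061*I*√57/57 ≈ 49.389 - 405.44*I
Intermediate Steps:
H(q, Z) = 4/9 + 2*q/9 (H(q, Z) = ((4 + q) + q)/9 = (4 + 2*q)/9 = 4/9 + 2*q/9)
u(K, Y) = I*√57 (u(K, Y) = √(-57) = I*√57)
O(S) = 5/4 + √S*(4/9 + 2*S/9)/4 (O(S) = 5/4 + ((4/9 + 2*S/9)*√S)/4 = 5/4 + (√S*(4/9 + 2*S/9))/4 = 5/4 + √S*(4/9 + 2*S/9)/4)
3061/u(-11, -18) + 226/O(14) = 3061/((I*√57)) + 226/(5/4 + √14*(2 + 14)/18) = 3061*(-I*√57/57) + 226/(5/4 + (1/18)*√14*16) = -3061*I*√57/57 + 226/(5/4 + 8*√14/9) = 226/(5/4 + 8*√14/9) - 3061*I*√57/57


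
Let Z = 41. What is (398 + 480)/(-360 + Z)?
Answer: -878/319 ≈ -2.7523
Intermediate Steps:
(398 + 480)/(-360 + Z) = (398 + 480)/(-360 + 41) = 878/(-319) = 878*(-1/319) = -878/319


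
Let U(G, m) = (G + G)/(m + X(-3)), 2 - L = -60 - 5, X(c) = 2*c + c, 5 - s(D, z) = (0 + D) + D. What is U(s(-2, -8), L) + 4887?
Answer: 141732/29 ≈ 4887.3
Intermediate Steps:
s(D, z) = 5 - 2*D (s(D, z) = 5 - ((0 + D) + D) = 5 - (D + D) = 5 - 2*D)
X(c) = 3*c
L = 67 (L = 2 - (-60 - 5) = 2 - 1*(-65) = 2 + 65 = 67)
U(G, m) = 2*G/(-9 + m) (U(G, m) = (G + G)/(m + 3*(-3)) = (2*G)/(m - 9) = (2*G)/(-9 + m) = 2*G/(-9 + m))
U(s(-2, -8), L) + 4887 = 2*(5 - 2*(-2))/(-9 + 67) + 4887 = 2*(5 + 4)/58 + 4887 = 2*9*(1/58) + 4887 = 9/29 + 4887 = 141732/29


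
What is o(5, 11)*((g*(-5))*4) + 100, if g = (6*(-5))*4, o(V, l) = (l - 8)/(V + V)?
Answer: 820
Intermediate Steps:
o(V, l) = (-8 + l)/(2*V) (o(V, l) = (-8 + l)/((2*V)) = (-8 + l)*(1/(2*V)) = (-8 + l)/(2*V))
g = -120 (g = -30*4 = -120)
o(5, 11)*((g*(-5))*4) + 100 = ((½)*(-8 + 11)/5)*(-120*(-5)*4) + 100 = ((½)*(⅕)*3)*(600*4) + 100 = (3/10)*2400 + 100 = 720 + 100 = 820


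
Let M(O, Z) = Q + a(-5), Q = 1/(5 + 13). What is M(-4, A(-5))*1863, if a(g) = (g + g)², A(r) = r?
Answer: 372807/2 ≈ 1.8640e+5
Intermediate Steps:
a(g) = 4*g² (a(g) = (2*g)² = 4*g²)
Q = 1/18 ≈ 0.055556
M(O, Z) = 1801/18 (M(O, Z) = 1/18 + 4*(-5)² = 1/18 + 4*25 = 1/18 + 100 = 1801/18)
M(-4, A(-5))*1863 = (1801/18)*1863 = 372807/2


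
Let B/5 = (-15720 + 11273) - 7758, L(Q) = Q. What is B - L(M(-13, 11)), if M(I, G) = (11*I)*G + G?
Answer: -59463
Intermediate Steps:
M(I, G) = G + 11*G*I (M(I, G) = 11*G*I + G = G + 11*G*I)
B = -61025 (B = 5*((-15720 + 11273) - 7758) = 5*(-4447 - 7758) = 5*(-12205) = -61025)
B - L(M(-13, 11)) = -61025 - 11*(1 + 11*(-13)) = -61025 - 11*(1 - 143) = -61025 - 11*(-142) = -61025 - 1*(-1562) = -61025 + 1562 = -59463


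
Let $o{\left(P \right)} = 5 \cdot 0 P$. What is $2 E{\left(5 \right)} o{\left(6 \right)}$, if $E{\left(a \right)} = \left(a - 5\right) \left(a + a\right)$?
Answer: $0$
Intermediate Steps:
$E{\left(a \right)} = 2 a \left(-5 + a\right)$ ($E{\left(a \right)} = \left(-5 + a\right) 2 a = 2 a \left(-5 + a\right)$)
$o{\left(P \right)} = 0$ ($o{\left(P \right)} = 0 P = 0$)
$2 E{\left(5 \right)} o{\left(6 \right)} = 2 \cdot 2 \cdot 5 \left(-5 + 5\right) 0 = 2 \cdot 2 \cdot 5 \cdot 0 \cdot 0 = 2 \cdot 0 \cdot 0 = 0 \cdot 0 = 0$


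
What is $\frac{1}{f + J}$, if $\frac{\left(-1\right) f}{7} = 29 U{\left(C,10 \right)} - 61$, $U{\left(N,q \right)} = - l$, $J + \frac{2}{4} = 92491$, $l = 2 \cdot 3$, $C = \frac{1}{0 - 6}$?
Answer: $\frac{2}{188271} \approx 1.0623 \cdot 10^{-5}$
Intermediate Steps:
$C = - \frac{1}{6}$ ($C = \frac{1}{-6} = - \frac{1}{6} \approx -0.16667$)
$l = 6$
$J = \frac{184981}{2}$ ($J = - \frac{1}{2} + 92491 = \frac{184981}{2} \approx 92491.0$)
$U{\left(N,q \right)} = -6$ ($U{\left(N,q \right)} = \left(-1\right) 6 = -6$)
$f = 1645$ ($f = - 7 \left(29 \left(-6\right) - 61\right) = - 7 \left(-174 - 61\right) = \left(-7\right) \left(-235\right) = 1645$)
$\frac{1}{f + J} = \frac{1}{1645 + \frac{184981}{2}} = \frac{1}{\frac{188271}{2}} = \frac{2}{188271}$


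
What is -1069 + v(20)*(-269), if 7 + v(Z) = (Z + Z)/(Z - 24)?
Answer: 3504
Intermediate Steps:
v(Z) = -7 + 2*Z/(-24 + Z) (v(Z) = -7 + (Z + Z)/(Z - 24) = -7 + (2*Z)/(-24 + Z) = -7 + 2*Z/(-24 + Z))
-1069 + v(20)*(-269) = -1069 + ((168 - 5*20)/(-24 + 20))*(-269) = -1069 + ((168 - 100)/(-4))*(-269) = -1069 - 1/4*68*(-269) = -1069 - 17*(-269) = -1069 + 4573 = 3504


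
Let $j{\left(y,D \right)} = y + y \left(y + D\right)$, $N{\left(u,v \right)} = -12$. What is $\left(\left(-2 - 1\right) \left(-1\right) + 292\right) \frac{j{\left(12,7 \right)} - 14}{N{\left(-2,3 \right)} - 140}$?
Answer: $- \frac{33335}{76} \approx -438.62$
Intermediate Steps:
$j{\left(y,D \right)} = y + y \left(D + y\right)$
$\left(\left(-2 - 1\right) \left(-1\right) + 292\right) \frac{j{\left(12,7 \right)} - 14}{N{\left(-2,3 \right)} - 140} = \left(\left(-2 - 1\right) \left(-1\right) + 292\right) \frac{12 \left(1 + 7 + 12\right) - 14}{-12 - 140} = \left(\left(-3\right) \left(-1\right) + 292\right) \frac{12 \cdot 20 - 14}{-152} = \left(3 + 292\right) \left(240 - 14\right) \left(- \frac{1}{152}\right) = 295 \cdot 226 \left(- \frac{1}{152}\right) = 295 \left(- \frac{113}{76}\right) = - \frac{33335}{76}$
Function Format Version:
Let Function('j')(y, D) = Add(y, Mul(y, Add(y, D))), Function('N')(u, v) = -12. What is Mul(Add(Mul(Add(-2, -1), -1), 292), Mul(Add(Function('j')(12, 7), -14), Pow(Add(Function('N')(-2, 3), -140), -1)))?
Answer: Rational(-33335, 76) ≈ -438.62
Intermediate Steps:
Function('j')(y, D) = Add(y, Mul(y, Add(D, y)))
Mul(Add(Mul(Add(-2, -1), -1), 292), Mul(Add(Function('j')(12, 7), -14), Pow(Add(Function('N')(-2, 3), -140), -1))) = Mul(Add(Mul(Add(-2, -1), -1), 292), Mul(Add(Mul(12, Add(1, 7, 12)), -14), Pow(Add(-12, -140), -1))) = Mul(Add(Mul(-3, -1), 292), Mul(Add(Mul(12, 20), -14), Pow(-152, -1))) = Mul(Add(3, 292), Mul(Add(240, -14), Rational(-1, 152))) = Mul(295, Mul(226, Rational(-1, 152))) = Mul(295, Rational(-113, 76)) = Rational(-33335, 76)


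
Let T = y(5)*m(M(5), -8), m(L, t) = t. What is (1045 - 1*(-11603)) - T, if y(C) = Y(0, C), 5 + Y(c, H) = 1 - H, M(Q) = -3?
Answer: 12576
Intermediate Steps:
Y(c, H) = -4 - H (Y(c, H) = -5 + (1 - H) = -4 - H)
y(C) = -4 - C
T = 72 (T = (-4 - 1*5)*(-8) = (-4 - 5)*(-8) = -9*(-8) = 72)
(1045 - 1*(-11603)) - T = (1045 - 1*(-11603)) - 1*72 = (1045 + 11603) - 72 = 12648 - 72 = 12576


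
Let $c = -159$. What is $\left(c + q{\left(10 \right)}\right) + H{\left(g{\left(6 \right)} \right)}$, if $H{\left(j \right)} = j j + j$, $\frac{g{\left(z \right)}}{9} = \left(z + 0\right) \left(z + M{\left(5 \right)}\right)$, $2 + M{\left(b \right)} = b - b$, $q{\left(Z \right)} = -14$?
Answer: $46699$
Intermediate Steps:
$M{\left(b \right)} = -2$ ($M{\left(b \right)} = -2 + \left(b - b\right) = -2 + 0 = -2$)
$g{\left(z \right)} = 9 z \left(-2 + z\right)$ ($g{\left(z \right)} = 9 \left(z + 0\right) \left(z - 2\right) = 9 z \left(-2 + z\right)$)
$H{\left(j \right)} = j + j^{2}$ ($H{\left(j \right)} = j^{2} + j = j + j^{2}$)
$\left(c + q{\left(10 \right)}\right) + H{\left(g{\left(6 \right)} \right)} = \left(-159 - 14\right) + 9 \cdot 6 \left(-2 + 6\right) \left(1 + 9 \cdot 6 \left(-2 + 6\right)\right) = -173 + 9 \cdot 6 \cdot 4 \left(1 + 9 \cdot 6 \cdot 4\right) = -173 + 216 \left(1 + 216\right) = -173 + 216 \cdot 217 = -173 + 46872 = 46699$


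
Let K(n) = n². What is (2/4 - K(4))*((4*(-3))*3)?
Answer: 558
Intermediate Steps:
(2/4 - K(4))*((4*(-3))*3) = (2/4 - 1*4²)*((4*(-3))*3) = (2*(¼) - 1*16)*(-12*3) = (½ - 16)*(-36) = -31/2*(-36) = 558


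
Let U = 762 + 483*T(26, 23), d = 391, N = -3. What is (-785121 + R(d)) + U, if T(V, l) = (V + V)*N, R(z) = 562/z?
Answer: -336144875/391 ≈ -8.5971e+5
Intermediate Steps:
T(V, l) = -6*V (T(V, l) = (V + V)*(-3) = (2*V)*(-3) = -6*V)
U = -74586 (U = 762 + 483*(-6*26) = 762 + 483*(-156) = 762 - 75348 = -74586)
(-785121 + R(d)) + U = (-785121 + 562/391) - 74586 = -306981749/391 - 74586 = -336144875/391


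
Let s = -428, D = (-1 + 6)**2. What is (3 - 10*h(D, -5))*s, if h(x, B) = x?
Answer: 105716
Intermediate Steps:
D = 25 (D = 5**2 = 25)
(3 - 10*h(D, -5))*s = (3 - 10*25)*(-428) = (3 - 250)*(-428) = -247*(-428) = 105716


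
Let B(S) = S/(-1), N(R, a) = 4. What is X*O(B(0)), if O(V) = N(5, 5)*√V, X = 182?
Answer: 0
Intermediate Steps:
B(S) = -S (B(S) = S*(-1) = -S)
O(V) = 4*√V
X*O(B(0)) = 182*(4*√(-1*0)) = 182*(4*√0) = 182*(4*0) = 182*0 = 0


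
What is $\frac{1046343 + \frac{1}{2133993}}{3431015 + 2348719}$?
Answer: $\frac{1116444318800}{6166955948931} \approx 0.18104$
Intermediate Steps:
$\frac{1046343 + \frac{1}{2133993}}{3431015 + 2348719} = \frac{1046343 + \frac{1}{2133993}}{5779734} = \frac{2232888637600}{2133993} \cdot \frac{1}{5779734} = \frac{1116444318800}{6166955948931}$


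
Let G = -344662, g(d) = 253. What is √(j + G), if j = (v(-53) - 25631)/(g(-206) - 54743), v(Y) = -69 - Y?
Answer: 311*I*√10580486770/54490 ≈ 587.08*I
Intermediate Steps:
j = 25647/54490 (j = ((-69 - 1*(-53)) - 25631)/(253 - 54743) = ((-69 + 53) - 25631)/(-54490) = (-16 - 25631)*(-1/54490) = -25647*(-1/54490) = 25647/54490 ≈ 0.47067)
√(j + G) = √(25647/54490 - 344662) = √(-18780606733/54490) = 311*I*√10580486770/54490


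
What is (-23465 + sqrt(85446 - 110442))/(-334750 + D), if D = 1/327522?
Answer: 7685303730/109637989499 - 655044*I*sqrt(6249)/109637989499 ≈ 0.070097 - 0.0004723*I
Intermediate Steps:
D = 1/327522 ≈ 3.0532e-6
(-23465 + sqrt(85446 - 110442))/(-334750 + D) = (-23465 + sqrt(85446 - 110442))/(-334750 + 1/327522) = (-23465 + sqrt(-24996))/(-109637989499/327522) = (-23465 + 2*I*sqrt(6249))*(-327522/109637989499) = 7685303730/109637989499 - 655044*I*sqrt(6249)/109637989499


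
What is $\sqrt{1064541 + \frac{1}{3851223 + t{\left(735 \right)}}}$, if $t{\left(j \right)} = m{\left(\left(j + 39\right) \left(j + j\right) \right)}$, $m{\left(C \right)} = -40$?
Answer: $\frac{2 \sqrt{3947214368185092683}}{3851183} \approx 1031.8$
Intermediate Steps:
$t{\left(j \right)} = -40$
$\sqrt{1064541 + \frac{1}{3851223 + t{\left(735 \right)}}} = \sqrt{1064541 + \frac{1}{3851223 - 40}} = \sqrt{1064541 + \frac{1}{3851183}} = \sqrt{\frac{4099742202004}{3851183}} = \frac{2 \sqrt{3947214368185092683}}{3851183}$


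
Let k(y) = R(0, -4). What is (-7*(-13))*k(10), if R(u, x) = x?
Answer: -364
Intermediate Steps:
k(y) = -4
(-7*(-13))*k(10) = -7*(-13)*(-4) = 91*(-4) = -364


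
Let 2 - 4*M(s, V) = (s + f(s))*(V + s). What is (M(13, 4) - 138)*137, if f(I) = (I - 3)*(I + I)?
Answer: -711167/4 ≈ -1.7779e+5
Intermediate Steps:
f(I) = 2*I*(-3 + I) (f(I) = (-3 + I)*(2*I) = 2*I*(-3 + I))
M(s, V) = ½ - (V + s)*(s + 2*s*(-3 + s))/4 (M(s, V) = ½ - (s + 2*s*(-3 + s))*(V + s)/4 = ½ - (V + s)*(s + 2*s*(-3 + s))/4)
(M(13, 4) - 138)*137 = ((½ - ½*13³ + (5/4)*13² - ½*4*13² + (5/4)*4*13) - 138)*137 = ((½ - ½*2197 + (5/4)*169 - ½*4*169 + 65) - 138)*137 = ((½ - 2197/2 + 845/4 - 338 + 65) - 138)*137 = (-4639/4 - 138)*137 = -5191/4*137 = -711167/4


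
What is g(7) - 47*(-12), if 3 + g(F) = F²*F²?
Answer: 2962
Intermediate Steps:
g(F) = -3 + F⁴ (g(F) = -3 + F²*F² = -3 + F⁴)
g(7) - 47*(-12) = (-3 + 7⁴) - 47*(-12) = (-3 + 2401) + 564 = 2398 + 564 = 2962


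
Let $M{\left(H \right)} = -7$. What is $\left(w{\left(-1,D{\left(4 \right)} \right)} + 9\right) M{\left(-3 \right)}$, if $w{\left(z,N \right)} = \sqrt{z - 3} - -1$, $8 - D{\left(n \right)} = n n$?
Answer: $-70 - 14 i \approx -70.0 - 14.0 i$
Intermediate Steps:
$D{\left(n \right)} = 8 - n^{2}$ ($D{\left(n \right)} = 8 - n n = 8 - n^{2}$)
$w{\left(z,N \right)} = 1 + \sqrt{-3 + z}$ ($w{\left(z,N \right)} = \sqrt{-3 + z} + 1 = 1 + \sqrt{-3 + z}$)
$\left(w{\left(-1,D{\left(4 \right)} \right)} + 9\right) M{\left(-3 \right)} = \left(\left(1 + \sqrt{-3 - 1}\right) + 9\right) \left(-7\right) = \left(\left(1 + \sqrt{-4}\right) + 9\right) \left(-7\right) = \left(\left(1 + 2 i\right) + 9\right) \left(-7\right) = \left(10 + 2 i\right) \left(-7\right) = -70 - 14 i$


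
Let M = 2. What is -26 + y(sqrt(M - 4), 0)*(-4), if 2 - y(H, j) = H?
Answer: -34 + 4*I*sqrt(2) ≈ -34.0 + 5.6569*I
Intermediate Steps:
y(H, j) = 2 - H
-26 + y(sqrt(M - 4), 0)*(-4) = -26 + (2 - sqrt(2 - 4))*(-4) = -26 + (2 - sqrt(-2))*(-4) = -26 + (2 - I*sqrt(2))*(-4) = -26 + (-8 + 4*I*sqrt(2)) = -34 + 4*I*sqrt(2)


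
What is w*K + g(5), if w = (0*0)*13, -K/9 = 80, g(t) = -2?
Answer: -2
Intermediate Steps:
K = -720 (K = -9*80 = -720)
w = 0 (w = 0*13 = 0)
w*K + g(5) = 0*(-720) - 2 = 0 - 2 = -2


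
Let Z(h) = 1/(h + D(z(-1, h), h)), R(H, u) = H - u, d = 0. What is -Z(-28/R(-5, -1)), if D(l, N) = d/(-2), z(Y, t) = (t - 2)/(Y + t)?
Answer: -⅐ ≈ -0.14286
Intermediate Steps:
z(Y, t) = (-2 + t)/(Y + t)
D(l, N) = 0 (D(l, N) = 0/(-2) = 0*(-½) = 0)
Z(h) = 1/h (Z(h) = 1/(h + 0) = 1/h)
-Z(-28/R(-5, -1)) = -1/((-28/(-5 - 1*(-1)))) = -1/((-28/(-5 + 1))) = -1/((-28/(-4))) = -1/((-28*(-¼))) = -1/7 = -1*⅐ = -⅐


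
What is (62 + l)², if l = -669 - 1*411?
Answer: 1036324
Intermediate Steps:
l = -1080 (l = -669 - 411 = -1080)
(62 + l)² = (62 - 1080)² = (-1018)² = 1036324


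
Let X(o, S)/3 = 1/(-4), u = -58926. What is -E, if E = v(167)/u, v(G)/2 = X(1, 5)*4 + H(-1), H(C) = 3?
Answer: 0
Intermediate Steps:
X(o, S) = -¾ (X(o, S) = 3/(-4) = 3*(-¼) = -¾)
v(G) = 0 (v(G) = 2*(-¾*4 + 3) = 2*(-3 + 3) = 2*0 = 0)
E = 0 (E = 0/(-58926) = 0*(-1/58926) = 0)
-E = -1*0 = 0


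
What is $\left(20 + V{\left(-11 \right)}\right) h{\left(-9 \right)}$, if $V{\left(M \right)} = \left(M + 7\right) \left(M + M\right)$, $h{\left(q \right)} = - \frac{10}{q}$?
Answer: $120$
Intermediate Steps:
$V{\left(M \right)} = 2 M \left(7 + M\right)$ ($V{\left(M \right)} = \left(7 + M\right) 2 M = 2 M \left(7 + M\right)$)
$\left(20 + V{\left(-11 \right)}\right) h{\left(-9 \right)} = \left(20 + 2 \left(-11\right) \left(7 - 11\right)\right) \left(- \frac{10}{-9}\right) = \left(20 + 2 \left(-11\right) \left(-4\right)\right) \left(\left(-10\right) \left(- \frac{1}{9}\right)\right) = \left(20 + 88\right) \frac{10}{9} = 108 \cdot \frac{10}{9} = 120$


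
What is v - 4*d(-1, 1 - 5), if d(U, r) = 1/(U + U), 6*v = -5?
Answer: 7/6 ≈ 1.1667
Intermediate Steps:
v = -⅚ (v = (⅙)*(-5) = -⅚ ≈ -0.83333)
d(U, r) = 1/(2*U)
v - 4*d(-1, 1 - 5) = -⅚ - 2/(-1) = -⅚ - 2*(-1) = -⅚ - 4*(-½) = -⅚ + 2 = 7/6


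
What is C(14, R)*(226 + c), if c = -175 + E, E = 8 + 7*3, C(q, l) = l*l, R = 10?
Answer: 8000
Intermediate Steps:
C(q, l) = l**2
E = 29 (E = 8 + 21 = 29)
c = -146 (c = -175 + 29 = -146)
C(14, R)*(226 + c) = 10**2*(226 - 146) = 100*80 = 8000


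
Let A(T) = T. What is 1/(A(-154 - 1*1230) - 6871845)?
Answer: -1/6873229 ≈ -1.4549e-7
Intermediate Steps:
1/(A(-154 - 1*1230) - 6871845) = 1/((-154 - 1*1230) - 6871845) = 1/((-154 - 1230) - 6871845) = 1/(-1384 - 6871845) = 1/(-6873229) = -1/6873229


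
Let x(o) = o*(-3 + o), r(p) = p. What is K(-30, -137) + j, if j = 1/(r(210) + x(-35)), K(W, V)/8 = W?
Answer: -369599/1540 ≈ -240.00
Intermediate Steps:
K(W, V) = 8*W
j = 1/1540 (j = 1/(210 - 35*(-3 - 35)) = 1/(210 - 35*(-38)) = 1/(210 + 1330) = 1/1540 ≈ 0.00064935)
K(-30, -137) + j = 8*(-30) + 1/1540 = -240 + 1/1540 = -369599/1540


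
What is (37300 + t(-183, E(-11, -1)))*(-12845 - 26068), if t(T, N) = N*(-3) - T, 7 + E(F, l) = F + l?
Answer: -1460794020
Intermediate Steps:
E(F, l) = -7 + F + l (E(F, l) = -7 + (F + l) = -7 + F + l)
t(T, N) = -T - 3*N (t(T, N) = -3*N - T = -T - 3*N)
(37300 + t(-183, E(-11, -1)))*(-12845 - 26068) = (37300 + (-1*(-183) - 3*(-7 - 11 - 1)))*(-12845 - 26068) = (37300 + (183 - 3*(-19)))*(-38913) = (37300 + (183 + 57))*(-38913) = (37300 + 240)*(-38913) = 37540*(-38913) = -1460794020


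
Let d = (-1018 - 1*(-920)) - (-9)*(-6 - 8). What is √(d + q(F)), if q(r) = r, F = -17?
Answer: I*√241 ≈ 15.524*I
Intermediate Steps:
d = -224 (d = (-1018 + 920) - (-9)*(-14) = -98 - 1*126 = -98 - 126 = -224)
√(d + q(F)) = √(-224 - 17) = √(-241) = I*√241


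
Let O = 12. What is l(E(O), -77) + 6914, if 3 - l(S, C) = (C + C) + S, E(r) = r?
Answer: 7059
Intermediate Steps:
l(S, C) = 3 - S - 2*C (l(S, C) = 3 - ((C + C) + S) = 3 - (2*C + S) = 3 - (S + 2*C) = 3 + (-S - 2*C) = 3 - S - 2*C)
l(E(O), -77) + 6914 = (3 - 1*12 - 2*(-77)) + 6914 = (3 - 12 + 154) + 6914 = 145 + 6914 = 7059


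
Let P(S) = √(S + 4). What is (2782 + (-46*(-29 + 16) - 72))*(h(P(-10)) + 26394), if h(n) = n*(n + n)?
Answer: 87271656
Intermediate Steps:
P(S) = √(4 + S)
h(n) = 2*n² (h(n) = n*(2*n) = 2*n²)
(2782 + (-46*(-29 + 16) - 72))*(h(P(-10)) + 26394) = (2782 + (-46*(-29 + 16) - 72))*(2*(√(4 - 10))² + 26394) = (2782 + (-46*(-13) - 72))*(2*(√(-6))² + 26394) = (2782 + (598 - 72))*(2*(I*√6)² + 26394) = (2782 + 526)*(2*(-6) + 26394) = 3308*(-12 + 26394) = 3308*26382 = 87271656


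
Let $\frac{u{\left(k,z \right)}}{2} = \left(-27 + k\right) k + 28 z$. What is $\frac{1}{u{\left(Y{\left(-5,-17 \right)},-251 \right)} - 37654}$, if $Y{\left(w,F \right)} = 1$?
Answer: $- \frac{1}{51762} \approx -1.9319 \cdot 10^{-5}$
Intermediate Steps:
$u{\left(k,z \right)} = 56 z + 2 k \left(-27 + k\right)$ ($u{\left(k,z \right)} = 2 \left(\left(-27 + k\right) k + 28 z\right) = 2 \left(k \left(-27 + k\right) + 28 z\right) = 2 \left(28 z + k \left(-27 + k\right)\right) = 56 z + 2 k \left(-27 + k\right)$)
$\frac{1}{u{\left(Y{\left(-5,-17 \right)},-251 \right)} - 37654} = \frac{1}{\left(\left(-54\right) 1 + 2 \cdot 1^{2} + 56 \left(-251\right)\right) - 37654} = \frac{1}{\left(-54 + 2 \cdot 1 - 14056\right) - 37654} = \frac{1}{\left(-54 + 2 - 14056\right) - 37654} = \frac{1}{-14108 - 37654} = \frac{1}{-51762} = - \frac{1}{51762}$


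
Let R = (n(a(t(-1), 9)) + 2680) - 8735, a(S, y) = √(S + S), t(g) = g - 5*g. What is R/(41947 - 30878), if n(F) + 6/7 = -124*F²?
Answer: -49335/77483 ≈ -0.63672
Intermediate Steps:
t(g) = -4*g
a(S, y) = √2*√S (a(S, y) = √(2*S) = √2*√S)
n(F) = -6/7 - 124*F²
R = -49335/7 (R = ((-6/7 - 124*(√2*√(-4*(-1)))²) + 2680) - 8735 = ((-6/7 - 124*(√2*√4)²) + 2680) - 8735 = ((-6/7 - 124*(√2*2)²) + 2680) - 8735 = ((-6/7 - 124*(2*√2)²) + 2680) - 8735 = ((-6/7 - 124*8) + 2680) - 8735 = ((-6/7 - 992) + 2680) - 8735 = (-6950/7 + 2680) - 8735 = 11810/7 - 8735 = -49335/7 ≈ -7047.9)
R/(41947 - 30878) = -49335/(7*(41947 - 30878)) = -49335/7/11069 = -49335/7*1/11069 = -49335/77483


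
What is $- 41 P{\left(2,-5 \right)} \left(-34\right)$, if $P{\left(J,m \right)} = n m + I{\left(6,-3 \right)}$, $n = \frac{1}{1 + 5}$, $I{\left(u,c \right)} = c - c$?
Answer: $- \frac{3485}{3} \approx -1161.7$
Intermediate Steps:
$I{\left(u,c \right)} = 0$
$n = \frac{1}{6} \approx 0.16667$
$P{\left(J,m \right)} = \frac{m}{6}$ ($P{\left(J,m \right)} = \frac{m}{6} + 0 = \frac{m}{6}$)
$- 41 P{\left(2,-5 \right)} \left(-34\right) = - 41 \cdot \frac{1}{6} \left(-5\right) \left(-34\right) = \left(-41\right) \left(- \frac{5}{6}\right) \left(-34\right) = \frac{205}{6} \left(-34\right) = - \frac{3485}{3}$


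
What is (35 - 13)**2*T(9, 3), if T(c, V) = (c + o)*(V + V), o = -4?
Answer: 14520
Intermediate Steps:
T(c, V) = 2*V*(-4 + c) (T(c, V) = (c - 4)*(V + V) = (-4 + c)*(2*V) = 2*V*(-4 + c))
(35 - 13)**2*T(9, 3) = (35 - 13)**2*(2*3*(-4 + 9)) = 22**2*(2*3*5) = 484*30 = 14520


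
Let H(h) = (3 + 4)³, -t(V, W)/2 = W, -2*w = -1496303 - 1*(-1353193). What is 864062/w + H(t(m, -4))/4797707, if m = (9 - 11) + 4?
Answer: 4145540849199/343299924385 ≈ 12.076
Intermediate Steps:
m = 2 (m = -2 + 4 = 2)
w = 71555 (w = -(-1496303 - 1*(-1353193))/2 = -(-1496303 + 1353193)/2 = -½*(-143110) = 71555)
t(V, W) = -2*W
H(h) = 343 (H(h) = 7³ = 343)
864062/w + H(t(m, -4))/4797707 = 864062/71555 + 343/4797707 = 4145540849199/343299924385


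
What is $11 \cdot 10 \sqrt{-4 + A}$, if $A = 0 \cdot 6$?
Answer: $220 i \approx 220.0 i$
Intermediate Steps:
$A = 0$
$11 \cdot 10 \sqrt{-4 + A} = 11 \cdot 10 \sqrt{-4 + 0} = 110 \sqrt{-4} = 110 \cdot 2 i = 220 i$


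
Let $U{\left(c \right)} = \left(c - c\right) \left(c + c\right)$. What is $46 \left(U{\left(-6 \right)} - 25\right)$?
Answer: $-1150$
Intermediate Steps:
$U{\left(c \right)} = 0$ ($U{\left(c \right)} = 0 \cdot 2 c = 0$)
$46 \left(U{\left(-6 \right)} - 25\right) = 46 \left(0 - 25\right) = 46 \left(-25\right) = -1150$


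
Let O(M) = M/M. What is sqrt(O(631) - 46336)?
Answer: I*sqrt(46335) ≈ 215.26*I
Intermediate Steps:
O(M) = 1
sqrt(O(631) - 46336) = sqrt(1 - 46336) = sqrt(-46335) = I*sqrt(46335)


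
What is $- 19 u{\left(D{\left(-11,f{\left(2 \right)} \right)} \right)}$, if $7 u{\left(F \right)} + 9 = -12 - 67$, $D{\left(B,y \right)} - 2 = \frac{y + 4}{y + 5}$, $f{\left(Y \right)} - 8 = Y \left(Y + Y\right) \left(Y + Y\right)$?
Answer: $\frac{1672}{7} \approx 238.86$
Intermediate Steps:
$f{\left(Y \right)} = 8 + 4 Y^{3}$ ($f{\left(Y \right)} = 8 + Y \left(Y + Y\right) \left(Y + Y\right) = 8 + Y 2 Y 2 Y = 8 + Y 4 Y^{2} = 8 + 4 Y^{3}$)
$D{\left(B,y \right)} = 2 + \frac{4 + y}{5 + y}$ ($D{\left(B,y \right)} = 2 + \frac{y + 4}{y + 5} = 2 + \frac{4 + y}{5 + y}$)
$u{\left(F \right)} = - \frac{88}{7}$ ($u{\left(F \right)} = - \frac{9}{7} + \frac{-12 - 67}{7} = - \frac{9}{7} + \frac{1}{7} \left(-79\right) = - \frac{9}{7} - \frac{79}{7} = - \frac{88}{7}$)
$- 19 u{\left(D{\left(-11,f{\left(2 \right)} \right)} \right)} = \left(-19\right) \left(- \frac{88}{7}\right) = \frac{1672}{7}$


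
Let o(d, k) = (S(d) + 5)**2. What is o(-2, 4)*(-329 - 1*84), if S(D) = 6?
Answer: -49973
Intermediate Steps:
o(d, k) = 121 (o(d, k) = (6 + 5)**2 = 11**2 = 121)
o(-2, 4)*(-329 - 1*84) = 121*(-329 - 1*84) = 121*(-329 - 84) = 121*(-413) = -49973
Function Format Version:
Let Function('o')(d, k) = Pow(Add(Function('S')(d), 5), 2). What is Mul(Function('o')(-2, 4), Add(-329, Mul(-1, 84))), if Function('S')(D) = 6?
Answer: -49973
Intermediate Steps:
Function('o')(d, k) = 121 (Function('o')(d, k) = Pow(Add(6, 5), 2) = Pow(11, 2) = 121)
Mul(Function('o')(-2, 4), Add(-329, Mul(-1, 84))) = Mul(121, Add(-329, Mul(-1, 84))) = Mul(121, Add(-329, -84)) = Mul(121, -413) = -49973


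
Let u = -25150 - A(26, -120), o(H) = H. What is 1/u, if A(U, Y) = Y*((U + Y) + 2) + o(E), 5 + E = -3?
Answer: -1/36182 ≈ -2.7638e-5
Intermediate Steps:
E = -8 (E = -5 - 3 = -8)
A(U, Y) = -8 + Y*(2 + U + Y) (A(U, Y) = Y*((U + Y) + 2) - 8 = Y*(2 + U + Y) - 8 = -8 + Y*(2 + U + Y))
u = -36182 (u = -25150 - (-8 + (-120)² + 2*(-120) + 26*(-120)) = -25150 - (-8 + 14400 - 240 - 3120) = -25150 - 1*11032 = -25150 - 11032 = -36182)
1/u = 1/(-36182) = -1/36182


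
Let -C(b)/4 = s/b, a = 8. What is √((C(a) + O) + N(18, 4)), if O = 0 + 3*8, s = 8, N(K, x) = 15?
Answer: √35 ≈ 5.9161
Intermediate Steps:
O = 24 (O = 0 + 24 = 24)
C(b) = -32/b
√((C(a) + O) + N(18, 4)) = √((-32/8 + 24) + 15) = √((-32*⅛ + 24) + 15) = √((-4 + 24) + 15) = √(20 + 15) = √35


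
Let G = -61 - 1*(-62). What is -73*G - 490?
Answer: -563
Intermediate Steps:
G = 1 (G = -61 + 62 = 1)
-73*G - 490 = -73*1 - 490 = -73 - 490 = -563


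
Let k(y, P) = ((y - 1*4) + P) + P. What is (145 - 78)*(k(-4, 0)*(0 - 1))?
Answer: 536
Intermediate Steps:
k(y, P) = -4 + y + 2*P (k(y, P) = ((y - 4) + P) + P = ((-4 + y) + P) + P = (-4 + P + y) + P = -4 + y + 2*P)
(145 - 78)*(k(-4, 0)*(0 - 1)) = (145 - 78)*((-4 - 4 + 2*0)*(0 - 1)) = 67*((-4 - 4 + 0)*(-1)) = 67*(-8*(-1)) = 67*8 = 536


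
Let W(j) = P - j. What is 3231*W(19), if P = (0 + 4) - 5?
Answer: -64620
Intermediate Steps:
P = -1 (P = 4 - 5 = -1)
W(j) = -1 - j
3231*W(19) = 3231*(-1 - 1*19) = 3231*(-1 - 19) = 3231*(-20) = -64620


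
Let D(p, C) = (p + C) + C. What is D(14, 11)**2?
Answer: 1296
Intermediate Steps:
D(p, C) = p + 2*C (D(p, C) = (C + p) + C = p + 2*C)
D(14, 11)**2 = (14 + 2*11)**2 = (14 + 22)**2 = 36**2 = 1296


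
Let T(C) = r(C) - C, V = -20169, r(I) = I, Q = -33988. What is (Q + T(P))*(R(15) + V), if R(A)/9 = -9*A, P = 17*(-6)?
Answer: 726799392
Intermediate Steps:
P = -102
R(A) = -81*A (R(A) = 9*(-9*A) = -81*A)
T(C) = 0 (T(C) = C - C = 0)
(Q + T(P))*(R(15) + V) = (-33988 + 0)*(-81*15 - 20169) = -33988*(-1215 - 20169) = -33988*(-21384) = 726799392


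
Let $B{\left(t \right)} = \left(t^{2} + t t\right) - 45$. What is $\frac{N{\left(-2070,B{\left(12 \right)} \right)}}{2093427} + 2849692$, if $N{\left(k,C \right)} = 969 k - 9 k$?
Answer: $\frac{662846687476}{232603} \approx 2.8497 \cdot 10^{6}$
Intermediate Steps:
$B{\left(t \right)} = -45 + 2 t^{2}$ ($B{\left(t \right)} = \left(t^{2} + t^{2}\right) - 45 = 2 t^{2} - 45 = -45 + 2 t^{2}$)
$N{\left(k,C \right)} = 960 k$
$\frac{N{\left(-2070,B{\left(12 \right)} \right)}}{2093427} + 2849692 = \frac{960 \left(-2070\right)}{2093427} + 2849692 = \left(-1987200\right) \frac{1}{2093427} + 2849692 = - \frac{220800}{232603} + 2849692 = \frac{662846687476}{232603}$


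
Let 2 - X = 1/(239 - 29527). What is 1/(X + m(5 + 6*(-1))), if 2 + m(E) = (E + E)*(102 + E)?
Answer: -29288/5916175 ≈ -0.0049505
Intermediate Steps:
m(E) = -2 + 2*E*(102 + E) (m(E) = -2 + (E + E)*(102 + E) = -2 + (2*E)*(102 + E) = -2 + 2*E*(102 + E))
X = 58577/29288 (X = 2 - 1/(239 - 29527) = 2 - 1/(-29288) = 2 - 1*(-1/29288) = 2 + 1/29288 = 58577/29288 ≈ 2.0000)
1/(X + m(5 + 6*(-1))) = 1/(58577/29288 + (-2 + 2*(5 + 6*(-1))**2 + 204*(5 + 6*(-1)))) = 1/(58577/29288 + (-2 + 2*(5 - 6)**2 + 204*(5 - 6))) = 1/(58577/29288 + (-2 + 2*(-1)**2 + 204*(-1))) = 1/(58577/29288 + (-2 + 2*1 - 204)) = 1/(58577/29288 + (-2 + 2 - 204)) = 1/(58577/29288 - 204) = 1/(-5916175/29288) = -29288/5916175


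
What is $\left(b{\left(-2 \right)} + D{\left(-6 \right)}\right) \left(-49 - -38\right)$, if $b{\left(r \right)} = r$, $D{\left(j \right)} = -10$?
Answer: $132$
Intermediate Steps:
$\left(b{\left(-2 \right)} + D{\left(-6 \right)}\right) \left(-49 - -38\right) = \left(-2 - 10\right) \left(-49 - -38\right) = - 12 \left(-49 + 38\right) = \left(-12\right) \left(-11\right) = 132$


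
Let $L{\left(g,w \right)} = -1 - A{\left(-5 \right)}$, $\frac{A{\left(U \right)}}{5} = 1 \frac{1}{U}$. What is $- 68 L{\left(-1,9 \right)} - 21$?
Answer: $-21$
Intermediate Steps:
$A{\left(U \right)} = \frac{5}{U}$ ($A{\left(U \right)} = 5 \cdot 1 \frac{1}{U} = \frac{5}{U}$)
$L{\left(g,w \right)} = 0$ ($L{\left(g,w \right)} = -1 - \frac{5}{-5} = -1 - 5 \left(- \frac{1}{5}\right) = -1 - -1 = -1 + 1 = 0$)
$- 68 L{\left(-1,9 \right)} - 21 = \left(-68\right) 0 - 21 = 0 - 21 = -21$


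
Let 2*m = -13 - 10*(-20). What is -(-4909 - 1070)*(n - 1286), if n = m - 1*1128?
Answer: -27748539/2 ≈ -1.3874e+7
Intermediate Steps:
m = 187/2 (m = (-13 - 10*(-20))/2 = (-13 + 200)/2 = (½)*187 = 187/2 ≈ 93.500)
n = -2069/2 (n = 187/2 - 1*1128 = 187/2 - 1128 = -2069/2 ≈ -1034.5)
-(-4909 - 1070)*(n - 1286) = -(-4909 - 1070)*(-2069/2 - 1286) = -(-5979)*(-4641)/2 = -1*27748539/2 = -27748539/2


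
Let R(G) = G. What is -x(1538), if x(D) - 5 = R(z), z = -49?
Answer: 44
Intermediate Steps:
x(D) = -44 (x(D) = 5 - 49 = -44)
-x(1538) = -1*(-44) = 44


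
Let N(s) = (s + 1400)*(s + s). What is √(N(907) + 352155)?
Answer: 9*√56013 ≈ 2130.0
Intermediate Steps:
N(s) = 2*s*(1400 + s) (N(s) = (1400 + s)*(2*s) = 2*s*(1400 + s))
√(N(907) + 352155) = √(2*907*(1400 + 907) + 352155) = √(2*907*2307 + 352155) = √(4184898 + 352155) = √4537053 = 9*√56013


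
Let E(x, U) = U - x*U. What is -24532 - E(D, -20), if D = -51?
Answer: -23492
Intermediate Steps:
E(x, U) = U - U*x
-24532 - E(D, -20) = -24532 - (-20)*(1 - 1*(-51)) = -24532 - (-20)*(1 + 51) = -24532 - (-20)*52 = -24532 - 1*(-1040) = -24532 + 1040 = -23492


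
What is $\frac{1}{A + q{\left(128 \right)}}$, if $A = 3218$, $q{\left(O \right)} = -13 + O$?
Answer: $\frac{1}{3333} \approx 0.00030003$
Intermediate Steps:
$\frac{1}{A + q{\left(128 \right)}} = \frac{1}{3218 + \left(-13 + 128\right)} = \frac{1}{3218 + 115} = \frac{1}{3333}$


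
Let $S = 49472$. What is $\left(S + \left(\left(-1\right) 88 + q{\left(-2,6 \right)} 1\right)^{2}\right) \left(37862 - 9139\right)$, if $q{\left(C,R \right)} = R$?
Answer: $1614117708$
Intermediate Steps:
$\left(S + \left(\left(-1\right) 88 + q{\left(-2,6 \right)} 1\right)^{2}\right) \left(37862 - 9139\right) = \left(49472 + \left(\left(-1\right) 88 + 6 \cdot 1\right)^{2}\right) \left(37862 - 9139\right) = \left(49472 + \left(-88 + 6\right)^{2}\right) 28723 = \left(49472 + \left(-82\right)^{2}\right) 28723 = \left(49472 + 6724\right) 28723 = 56196 \cdot 28723 = 1614117708$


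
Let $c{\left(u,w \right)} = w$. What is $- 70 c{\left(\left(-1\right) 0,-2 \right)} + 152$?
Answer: $292$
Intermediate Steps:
$- 70 c{\left(\left(-1\right) 0,-2 \right)} + 152 = \left(-70\right) \left(-2\right) + 152 = 140 + 152 = 292$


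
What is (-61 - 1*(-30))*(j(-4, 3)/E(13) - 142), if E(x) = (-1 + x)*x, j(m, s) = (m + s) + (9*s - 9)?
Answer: 686185/156 ≈ 4398.6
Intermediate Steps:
j(m, s) = -9 + m + 10*s (j(m, s) = (m + s) + (-9 + 9*s) = -9 + m + 10*s)
E(x) = x*(-1 + x)
(-61 - 1*(-30))*(j(-4, 3)/E(13) - 142) = (-61 - 1*(-30))*((-9 - 4 + 10*3)/((13*(-1 + 13))) - 142) = (-61 + 30)*((-9 - 4 + 30)/((13*12)) - 142) = -31*(17/156 - 142) = -31*(-22135/156) = 686185/156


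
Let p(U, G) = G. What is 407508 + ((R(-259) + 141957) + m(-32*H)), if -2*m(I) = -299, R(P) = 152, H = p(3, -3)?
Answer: 1099533/2 ≈ 5.4977e+5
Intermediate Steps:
H = -3
m(I) = 299/2 (m(I) = -½*(-299) = 299/2)
407508 + ((R(-259) + 141957) + m(-32*H)) = 407508 + ((152 + 141957) + 299/2) = 407508 + (142109 + 299/2) = 407508 + 284517/2 = 1099533/2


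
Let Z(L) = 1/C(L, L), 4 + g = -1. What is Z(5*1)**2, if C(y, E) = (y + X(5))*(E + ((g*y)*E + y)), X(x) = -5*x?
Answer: 1/5290000 ≈ 1.8904e-7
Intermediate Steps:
g = -5 (g = -4 - 1 = -5)
C(y, E) = (-25 + y)*(E + y - 5*E*y) (C(y, E) = (y - 5*5)*(E + ((-5*y)*E + y)) = (y - 25)*(E + (-5*E*y + y)) = (-25 + y)*(E + (y - 5*E*y)) = (-25 + y)*(E + y - 5*E*y))
Z(L) = 1/(-50*L - 5*L**3 + 127*L**2) (Z(L) = 1/(L**2 - 25*L - 25*L - 5*L*L**2 + 126*L*L) = 1/(L**2 - 25*L - 25*L - 5*L**3 + 126*L**2) = 1/(-50*L - 5*L**3 + 127*L**2))
Z(5*1)**2 = (1/(((5*1))*(-50 - 5*(5*1)**2 + 127*(5*1))))**2 = (1/(5*(-50 - 5*5**2 + 127*5)))**2 = (1/(5*(-50 - 5*25 + 635)))**2 = (1/(5*(-50 - 125 + 635)))**2 = ((1/5)/460)**2 = ((1/5)*(1/460))**2 = (1/2300)**2 = 1/5290000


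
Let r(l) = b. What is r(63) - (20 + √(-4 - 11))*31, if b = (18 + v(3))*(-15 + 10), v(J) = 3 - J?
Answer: -710 - 31*I*√15 ≈ -710.0 - 120.06*I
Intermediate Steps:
b = -90 (b = (18 + (3 - 1*3))*(-15 + 10) = (18 + (3 - 3))*(-5) = (18 + 0)*(-5) = 18*(-5) = -90)
r(l) = -90
r(63) - (20 + √(-4 - 11))*31 = -90 - (20 + √(-4 - 11))*31 = -90 - (20 + √(-15))*31 = -90 - (20 + I*√15)*31 = -90 - (620 + 31*I*√15) = -90 + (-620 - 31*I*√15) = -710 - 31*I*√15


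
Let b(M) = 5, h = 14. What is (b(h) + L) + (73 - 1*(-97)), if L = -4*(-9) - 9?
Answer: 202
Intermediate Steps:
L = 27 (L = 36 - 9 = 27)
(b(h) + L) + (73 - 1*(-97)) = (5 + 27) + (73 - 1*(-97)) = 32 + (73 + 97) = 32 + 170 = 202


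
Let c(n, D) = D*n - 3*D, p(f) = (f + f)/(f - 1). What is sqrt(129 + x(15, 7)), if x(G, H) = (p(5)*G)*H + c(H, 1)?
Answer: sqrt(1582)/2 ≈ 19.887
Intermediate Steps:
p(f) = 2*f/(-1 + f) (p(f) = (2*f)/(-1 + f) = 2*f/(-1 + f))
c(n, D) = -3*D + D*n
x(G, H) = -3 + H + 5*G*H/2 (x(G, H) = ((2*5/(-1 + 5))*G)*H + 1*(-3 + H) = ((2*5/4)*G)*H + (-3 + H) = ((2*5*(1/4))*G)*H + (-3 + H) = (5*G/2)*H + (-3 + H) = 5*G*H/2 + (-3 + H) = -3 + H + 5*G*H/2)
sqrt(129 + x(15, 7)) = sqrt(129 + (-3 + 7 + (5/2)*15*7)) = sqrt(129 + (-3 + 7 + 525/2)) = sqrt(129 + 533/2) = sqrt(791/2) = sqrt(1582)/2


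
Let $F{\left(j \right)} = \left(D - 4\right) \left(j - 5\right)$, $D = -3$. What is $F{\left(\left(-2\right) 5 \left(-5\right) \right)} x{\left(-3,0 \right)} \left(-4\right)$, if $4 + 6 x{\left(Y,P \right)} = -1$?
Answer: $-1050$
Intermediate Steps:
$x{\left(Y,P \right)} = - \frac{5}{6}$ ($x{\left(Y,P \right)} = - \frac{2}{3} + \frac{1}{6} \left(-1\right) = - \frac{2}{3} - \frac{1}{6} = - \frac{5}{6}$)
$F{\left(j \right)} = 35 - 7 j$ ($F{\left(j \right)} = \left(-3 - 4\right) \left(j - 5\right) = - 7 \left(-5 + j\right) = 35 - 7 j$)
$F{\left(\left(-2\right) 5 \left(-5\right) \right)} x{\left(-3,0 \right)} \left(-4\right) = \left(35 - 7 \left(-2\right) 5 \left(-5\right)\right) \left(- \frac{5}{6}\right) \left(-4\right) = \left(35 - 7 \left(\left(-10\right) \left(-5\right)\right)\right) \left(- \frac{5}{6}\right) \left(-4\right) = \left(35 - 350\right) \left(- \frac{5}{6}\right) \left(-4\right) = \left(-315\right) \left(- \frac{5}{6}\right) \left(-4\right) = \frac{525}{2} \left(-4\right) = -1050$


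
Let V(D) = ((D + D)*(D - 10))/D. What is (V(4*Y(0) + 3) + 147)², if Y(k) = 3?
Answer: 24649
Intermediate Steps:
V(D) = -20 + 2*D (V(D) = ((2*D)*(-10 + D))/D = (2*D*(-10 + D))/D = -20 + 2*D)
(V(4*Y(0) + 3) + 147)² = ((-20 + 2*(4*3 + 3)) + 147)² = ((-20 + 2*(12 + 3)) + 147)² = ((-20 + 2*15) + 147)² = ((-20 + 30) + 147)² = (10 + 147)² = 157² = 24649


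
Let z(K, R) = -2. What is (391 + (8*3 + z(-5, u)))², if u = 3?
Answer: 170569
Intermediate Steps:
(391 + (8*3 + z(-5, u)))² = (391 + (8*3 - 2))² = (391 + (24 - 2))² = (391 + 22)² = 413² = 170569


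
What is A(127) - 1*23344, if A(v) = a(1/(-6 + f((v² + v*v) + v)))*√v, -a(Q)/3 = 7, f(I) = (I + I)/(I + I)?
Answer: -23344 - 21*√127 ≈ -23581.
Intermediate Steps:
f(I) = 1 (f(I) = (2*I)/((2*I)) = (2*I)*(1/(2*I)) = 1)
a(Q) = -21 (a(Q) = -3*7 = -21)
A(v) = -21*√v
A(127) - 1*23344 = -21*√127 - 1*23344 = -21*√127 - 23344 = -23344 - 21*√127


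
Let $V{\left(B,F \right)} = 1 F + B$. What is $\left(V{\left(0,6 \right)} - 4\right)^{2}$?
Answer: $4$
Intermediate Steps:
$V{\left(B,F \right)} = B + F$ ($V{\left(B,F \right)} = F + B = B + F$)
$\left(V{\left(0,6 \right)} - 4\right)^{2} = \left(\left(0 + 6\right) - 4\right)^{2} = \left(6 - 4\right)^{2} = 2^{2} = 4$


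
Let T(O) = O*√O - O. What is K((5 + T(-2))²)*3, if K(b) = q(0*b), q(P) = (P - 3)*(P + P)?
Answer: 0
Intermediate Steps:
T(O) = O^(3/2) - O
q(P) = 2*P*(-3 + P) (q(P) = (-3 + P)*(2*P) = 2*P*(-3 + P))
K(b) = 0 (K(b) = 2*(0*b)*(-3 + 0*b) = 2*0*(-3 + 0) = 2*0*(-3) = 0)
K((5 + T(-2))²)*3 = 0*3 = 0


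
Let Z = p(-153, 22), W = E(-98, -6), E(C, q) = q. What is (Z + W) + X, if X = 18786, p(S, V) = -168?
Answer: 18612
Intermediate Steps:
W = -6
Z = -168
(Z + W) + X = (-168 - 6) + 18786 = -174 + 18786 = 18612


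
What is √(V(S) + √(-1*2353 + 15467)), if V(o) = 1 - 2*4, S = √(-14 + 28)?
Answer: √(-7 + √13114) ≈ 10.369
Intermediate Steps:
S = √14 ≈ 3.7417
V(o) = -7 (V(o) = 1 - 8 = -7)
√(V(S) + √(-1*2353 + 15467)) = √(-7 + √(-1*2353 + 15467)) = √(-7 + √(-2353 + 15467)) = √(-7 + √13114)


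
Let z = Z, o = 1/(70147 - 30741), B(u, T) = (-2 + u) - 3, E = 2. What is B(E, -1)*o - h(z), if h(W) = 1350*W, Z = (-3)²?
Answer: -478782903/39406 ≈ -12150.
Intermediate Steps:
B(u, T) = -5 + u
o = 1/39406 ≈ 2.5377e-5
Z = 9
z = 9
B(E, -1)*o - h(z) = (-5 + 2)*(1/39406) - 1350*9 = -3*1/39406 - 1*12150 = -3/39406 - 12150 = -478782903/39406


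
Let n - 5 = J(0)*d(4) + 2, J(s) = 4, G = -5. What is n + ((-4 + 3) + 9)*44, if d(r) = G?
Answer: 339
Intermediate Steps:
d(r) = -5
n = -13 (n = 5 + (4*(-5) + 2) = 5 + (-20 + 2) = 5 - 18 = -13)
n + ((-4 + 3) + 9)*44 = -13 + ((-4 + 3) + 9)*44 = -13 + (-1 + 9)*44 = -13 + 8*44 = -13 + 352 = 339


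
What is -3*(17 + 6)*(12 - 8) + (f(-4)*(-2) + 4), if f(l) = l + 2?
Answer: -268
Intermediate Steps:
f(l) = 2 + l
-3*(17 + 6)*(12 - 8) + (f(-4)*(-2) + 4) = -3*(17 + 6)*(12 - 8) + ((2 - 4)*(-2) + 4) = -69*4 + (-2*(-2) + 4) = -3*92 + (4 + 4) = -276 + 8 = -268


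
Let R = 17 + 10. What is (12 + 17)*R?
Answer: 783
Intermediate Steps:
R = 27
(12 + 17)*R = (12 + 17)*27 = 29*27 = 783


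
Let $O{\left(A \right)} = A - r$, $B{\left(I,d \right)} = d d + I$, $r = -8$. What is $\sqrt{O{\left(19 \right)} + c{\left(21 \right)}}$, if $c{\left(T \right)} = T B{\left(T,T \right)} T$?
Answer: $3 \sqrt{22641} \approx 451.41$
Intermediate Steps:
$B{\left(I,d \right)} = I + d^{2}$ ($B{\left(I,d \right)} = d^{2} + I = I + d^{2}$)
$O{\left(A \right)} = 8 + A$ ($O{\left(A \right)} = A - -8 = A + 8 = 8 + A$)
$c{\left(T \right)} = T^{2} \left(T + T^{2}\right)$ ($c{\left(T \right)} = T \left(T + T^{2}\right) T = T^{2} \left(T + T^{2}\right)$)
$\sqrt{O{\left(19 \right)} + c{\left(21 \right)}} = \sqrt{\left(8 + 19\right) + 21^{3} \left(1 + 21\right)} = \sqrt{27 + 9261 \cdot 22} = \sqrt{27 + 203742} = \sqrt{203769} = 3 \sqrt{22641}$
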